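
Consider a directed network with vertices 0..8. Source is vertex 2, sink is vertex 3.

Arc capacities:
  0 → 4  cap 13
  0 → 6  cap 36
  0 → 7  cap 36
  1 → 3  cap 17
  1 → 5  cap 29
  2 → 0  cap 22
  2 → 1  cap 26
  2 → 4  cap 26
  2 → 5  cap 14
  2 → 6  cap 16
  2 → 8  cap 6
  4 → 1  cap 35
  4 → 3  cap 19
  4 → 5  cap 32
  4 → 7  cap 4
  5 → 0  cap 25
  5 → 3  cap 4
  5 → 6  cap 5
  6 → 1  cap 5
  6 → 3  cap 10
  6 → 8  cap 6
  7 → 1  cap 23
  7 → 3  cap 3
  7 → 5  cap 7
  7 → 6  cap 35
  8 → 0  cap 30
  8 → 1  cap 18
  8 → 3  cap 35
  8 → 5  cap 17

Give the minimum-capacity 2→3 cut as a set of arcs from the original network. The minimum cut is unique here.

augment #1: 2→1→3 push 17
augment #2: 2→4→3 push 19
augment #3: 2→5→3 push 4
augment #4: 2→6→3 push 10
augment #5: 2→8→3 push 6
augment #6: 2→0→7→3 push 3
augment #7: 2→6→8→3 push 6
max flow = 65; residual-reachable set from 2 gives S-side
cut edges (S→T): {(1,3), (2,8), (4,3), (5,3), (6,3), (6,8), (7,3)} total cap 65

Min-cut arcs: {(1,3), (2,8), (4,3), (5,3), (6,3), (6,8), (7,3)} (total capacity 65)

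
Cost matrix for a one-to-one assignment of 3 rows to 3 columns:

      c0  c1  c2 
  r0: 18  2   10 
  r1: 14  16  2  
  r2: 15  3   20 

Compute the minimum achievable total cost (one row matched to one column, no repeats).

optimal assignment: row0→col1 (cost 2), row1→col2 (cost 2), row2→col0 (cost 15)
total = 2 + 2 + 15 = 19

Minimum assignment cost: 19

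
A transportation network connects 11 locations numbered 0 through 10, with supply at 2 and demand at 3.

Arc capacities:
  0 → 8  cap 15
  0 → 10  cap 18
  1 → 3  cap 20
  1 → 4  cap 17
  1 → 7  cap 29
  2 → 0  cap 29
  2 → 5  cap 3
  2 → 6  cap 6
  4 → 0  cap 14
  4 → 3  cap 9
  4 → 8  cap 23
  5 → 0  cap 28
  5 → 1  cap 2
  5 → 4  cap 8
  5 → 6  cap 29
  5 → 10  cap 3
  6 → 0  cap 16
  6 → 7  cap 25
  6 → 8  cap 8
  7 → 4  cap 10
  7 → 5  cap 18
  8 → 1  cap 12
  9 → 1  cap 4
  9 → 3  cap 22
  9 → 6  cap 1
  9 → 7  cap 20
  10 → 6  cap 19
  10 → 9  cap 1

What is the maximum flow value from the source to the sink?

augment #1: 2→5→1→3 bottleneck 2, total now 2
augment #2: 2→5→4→3 bottleneck 1, total now 3
augment #3: 2→0→8→1→3 bottleneck 12, total now 15
augment #4: 2→0→10→9→3 bottleneck 1, total now 16
augment #5: 2→6→7→4→3 bottleneck 6, total now 22
augment #6: 2→0→10→6→7→4→3 bottleneck 2, total now 24

Maximum flow value: 24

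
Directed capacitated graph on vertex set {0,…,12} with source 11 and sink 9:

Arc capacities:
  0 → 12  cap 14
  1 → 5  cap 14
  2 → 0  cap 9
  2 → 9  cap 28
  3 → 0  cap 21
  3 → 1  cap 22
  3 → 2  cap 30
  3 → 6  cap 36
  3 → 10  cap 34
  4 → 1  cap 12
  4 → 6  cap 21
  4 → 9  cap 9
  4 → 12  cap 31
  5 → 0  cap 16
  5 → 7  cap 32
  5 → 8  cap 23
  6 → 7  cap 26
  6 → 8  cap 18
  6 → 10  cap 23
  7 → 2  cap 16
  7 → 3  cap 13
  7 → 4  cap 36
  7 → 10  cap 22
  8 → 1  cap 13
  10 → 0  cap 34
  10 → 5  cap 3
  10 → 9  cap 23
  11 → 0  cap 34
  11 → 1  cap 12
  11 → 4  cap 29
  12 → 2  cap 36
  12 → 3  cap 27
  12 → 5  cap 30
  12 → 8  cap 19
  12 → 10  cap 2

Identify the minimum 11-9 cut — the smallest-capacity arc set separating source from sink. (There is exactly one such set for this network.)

augment #1: 11→4→9 push 9
augment #2: 11→0→12→2→9 push 14
augment #3: 11→4→6→10→9 push 20
augment #4: 11→1→5→7→2→9 push 12
max flow = 55; residual-reachable set from 11 gives S-side
cut edges (S→T): {(0,12), (11,1), (11,4)} total cap 55

Min-cut arcs: {(0,12), (11,1), (11,4)} (total capacity 55)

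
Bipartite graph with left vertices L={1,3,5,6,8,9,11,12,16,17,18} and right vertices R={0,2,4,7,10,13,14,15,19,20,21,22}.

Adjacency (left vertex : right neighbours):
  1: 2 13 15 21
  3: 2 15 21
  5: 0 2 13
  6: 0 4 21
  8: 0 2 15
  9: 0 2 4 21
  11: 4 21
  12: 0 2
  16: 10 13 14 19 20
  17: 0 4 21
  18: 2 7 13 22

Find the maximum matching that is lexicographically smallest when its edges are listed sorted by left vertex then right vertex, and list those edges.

|M| = 8 (so the lex-smallest maximum matching has 8 edges)
process left vertices in ascending order; for each, take the smallest-labelled available neighbour that still permits 8 edges overall, or leave it unmatched if none does
lex-smallest matching: {1-2, 3-15, 5-13, 6-0, 9-4, 11-21, 16-10, 18-7}

Lex-smallest maximum matching: {(1,2), (3,15), (5,13), (6,0), (9,4), (11,21), (16,10), (18,7)}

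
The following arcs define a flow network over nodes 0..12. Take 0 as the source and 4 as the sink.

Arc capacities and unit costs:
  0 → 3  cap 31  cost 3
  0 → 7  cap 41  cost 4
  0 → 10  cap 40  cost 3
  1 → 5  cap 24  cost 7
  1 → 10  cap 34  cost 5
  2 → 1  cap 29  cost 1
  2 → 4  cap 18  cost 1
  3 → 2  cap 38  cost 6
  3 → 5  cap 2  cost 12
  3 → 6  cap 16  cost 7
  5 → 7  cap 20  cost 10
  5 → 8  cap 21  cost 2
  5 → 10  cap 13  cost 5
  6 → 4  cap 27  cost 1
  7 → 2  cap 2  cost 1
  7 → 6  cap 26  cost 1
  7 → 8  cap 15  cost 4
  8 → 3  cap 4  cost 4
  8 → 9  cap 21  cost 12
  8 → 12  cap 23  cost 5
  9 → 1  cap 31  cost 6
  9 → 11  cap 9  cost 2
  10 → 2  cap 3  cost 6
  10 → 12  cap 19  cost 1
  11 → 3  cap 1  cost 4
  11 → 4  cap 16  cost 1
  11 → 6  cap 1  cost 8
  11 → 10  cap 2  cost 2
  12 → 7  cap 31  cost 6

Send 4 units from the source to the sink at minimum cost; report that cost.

Minimum cost for 4 units: 24

shortest-cost path #1: 0→7→2→4 push 2 @ unit cost 6 (adds 12)
shortest-cost path #2: 0→7→6→4 push 2 @ unit cost 6 (adds 12)
total cost = 24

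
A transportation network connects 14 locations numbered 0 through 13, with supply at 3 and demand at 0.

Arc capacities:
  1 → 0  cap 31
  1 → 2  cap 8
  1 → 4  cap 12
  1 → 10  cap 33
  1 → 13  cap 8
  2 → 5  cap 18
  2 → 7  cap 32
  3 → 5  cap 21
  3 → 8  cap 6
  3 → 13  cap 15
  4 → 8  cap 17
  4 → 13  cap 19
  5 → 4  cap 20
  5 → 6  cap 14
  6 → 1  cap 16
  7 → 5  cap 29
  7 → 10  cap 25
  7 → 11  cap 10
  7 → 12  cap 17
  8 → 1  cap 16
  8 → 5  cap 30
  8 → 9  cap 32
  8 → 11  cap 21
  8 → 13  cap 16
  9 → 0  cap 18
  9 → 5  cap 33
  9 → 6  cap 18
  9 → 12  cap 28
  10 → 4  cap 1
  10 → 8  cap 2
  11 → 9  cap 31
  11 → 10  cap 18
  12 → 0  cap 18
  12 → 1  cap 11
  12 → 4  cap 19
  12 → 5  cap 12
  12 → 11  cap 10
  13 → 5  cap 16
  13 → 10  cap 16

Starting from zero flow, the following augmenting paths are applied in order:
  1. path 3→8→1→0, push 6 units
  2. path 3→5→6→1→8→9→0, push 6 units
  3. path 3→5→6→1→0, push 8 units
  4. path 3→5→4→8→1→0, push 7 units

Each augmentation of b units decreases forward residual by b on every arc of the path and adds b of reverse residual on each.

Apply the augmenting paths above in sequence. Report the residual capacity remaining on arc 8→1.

Residual capacity of (8,1): 9

after path 1 (3→8→1→0, push 6): res(8,1)=10
after path 2 (3→5→6→1→8→9→0, push 6): res(8,1)=16
after path 3 (3→5→6→1→0, push 8): res(8,1)=16
after path 4 (3→5→4→8→1→0, push 7): res(8,1)=9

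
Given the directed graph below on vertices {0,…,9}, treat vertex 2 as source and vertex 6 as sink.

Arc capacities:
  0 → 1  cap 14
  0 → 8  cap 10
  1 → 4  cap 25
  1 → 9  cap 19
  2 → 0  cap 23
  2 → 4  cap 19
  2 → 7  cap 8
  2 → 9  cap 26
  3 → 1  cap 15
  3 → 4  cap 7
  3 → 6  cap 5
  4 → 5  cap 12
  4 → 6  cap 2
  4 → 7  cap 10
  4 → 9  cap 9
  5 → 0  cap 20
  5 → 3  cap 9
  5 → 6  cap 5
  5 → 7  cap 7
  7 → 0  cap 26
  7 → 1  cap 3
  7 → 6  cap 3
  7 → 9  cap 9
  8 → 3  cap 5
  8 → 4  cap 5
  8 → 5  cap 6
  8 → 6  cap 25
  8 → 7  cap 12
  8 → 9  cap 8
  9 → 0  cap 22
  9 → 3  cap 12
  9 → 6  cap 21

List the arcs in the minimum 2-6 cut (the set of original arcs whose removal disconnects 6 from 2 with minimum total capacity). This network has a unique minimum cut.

augment #1: 2→4→6 push 2
augment #2: 2→7→6 push 3
augment #3: 2→9→6 push 21
augment #4: 2→0→8→6 push 10
augment #5: 2→4→5→6 push 5
augment #6: 2→9→3→6 push 5
max flow = 46; residual-reachable set from 2 gives S-side
cut edges (S→T): {(0,8), (3,6), (4,6), (5,6), (7,6), (9,6)} total cap 46

Min-cut arcs: {(0,8), (3,6), (4,6), (5,6), (7,6), (9,6)} (total capacity 46)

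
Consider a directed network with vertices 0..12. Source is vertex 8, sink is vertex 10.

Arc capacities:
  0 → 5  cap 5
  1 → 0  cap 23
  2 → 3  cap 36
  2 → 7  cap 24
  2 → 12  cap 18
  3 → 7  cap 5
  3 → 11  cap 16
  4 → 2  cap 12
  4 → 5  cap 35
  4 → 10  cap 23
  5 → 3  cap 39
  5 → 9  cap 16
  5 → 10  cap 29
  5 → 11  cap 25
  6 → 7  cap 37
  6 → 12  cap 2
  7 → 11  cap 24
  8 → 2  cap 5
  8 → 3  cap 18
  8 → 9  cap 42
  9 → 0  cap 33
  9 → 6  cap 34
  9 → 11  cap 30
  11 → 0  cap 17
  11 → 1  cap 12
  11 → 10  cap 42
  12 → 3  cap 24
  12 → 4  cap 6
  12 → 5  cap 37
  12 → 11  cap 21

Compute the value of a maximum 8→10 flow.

augment #1: 8→3→11→10 bottleneck 16, total now 16
augment #2: 8→9→11→10 bottleneck 26, total now 42
augment #3: 8→2→12→4→10 bottleneck 5, total now 47
augment #4: 8→9→0→5→10 bottleneck 5, total now 52
augment #5: 8→9→6→12→4→10 bottleneck 1, total now 53
augment #6: 8→9→6→12→5→10 bottleneck 1, total now 54

Maximum flow value: 54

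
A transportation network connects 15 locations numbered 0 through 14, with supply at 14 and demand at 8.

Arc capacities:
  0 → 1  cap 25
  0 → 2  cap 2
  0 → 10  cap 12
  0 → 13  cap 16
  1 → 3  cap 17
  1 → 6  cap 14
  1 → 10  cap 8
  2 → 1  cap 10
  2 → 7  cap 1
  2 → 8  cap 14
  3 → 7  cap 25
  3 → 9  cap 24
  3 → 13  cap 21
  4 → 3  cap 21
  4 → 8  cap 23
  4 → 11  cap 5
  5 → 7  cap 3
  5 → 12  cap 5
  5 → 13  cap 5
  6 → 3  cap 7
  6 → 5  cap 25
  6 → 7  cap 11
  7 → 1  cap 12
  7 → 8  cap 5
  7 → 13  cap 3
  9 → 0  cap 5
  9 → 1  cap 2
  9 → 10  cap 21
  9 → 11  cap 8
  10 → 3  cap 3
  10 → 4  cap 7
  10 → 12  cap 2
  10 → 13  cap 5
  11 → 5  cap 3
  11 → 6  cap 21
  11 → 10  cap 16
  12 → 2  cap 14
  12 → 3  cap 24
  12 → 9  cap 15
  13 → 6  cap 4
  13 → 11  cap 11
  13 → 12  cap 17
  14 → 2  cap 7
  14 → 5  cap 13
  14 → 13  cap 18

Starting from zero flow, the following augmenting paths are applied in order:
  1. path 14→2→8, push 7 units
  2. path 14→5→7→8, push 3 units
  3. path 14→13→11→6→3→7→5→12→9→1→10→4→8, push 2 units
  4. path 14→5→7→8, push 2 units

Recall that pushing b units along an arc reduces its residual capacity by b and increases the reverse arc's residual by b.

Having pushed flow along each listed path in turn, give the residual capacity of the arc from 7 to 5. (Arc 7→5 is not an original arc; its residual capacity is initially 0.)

Residual capacity of (7,5): 3

after path 1 (14→2→8, push 7): res(7,5)=0
after path 2 (14→5→7→8, push 3): res(7,5)=3
after path 3 (14→13→11→6→3→7→5→12→9→1→10→4→8, push 2): res(7,5)=1
after path 4 (14→5→7→8, push 2): res(7,5)=3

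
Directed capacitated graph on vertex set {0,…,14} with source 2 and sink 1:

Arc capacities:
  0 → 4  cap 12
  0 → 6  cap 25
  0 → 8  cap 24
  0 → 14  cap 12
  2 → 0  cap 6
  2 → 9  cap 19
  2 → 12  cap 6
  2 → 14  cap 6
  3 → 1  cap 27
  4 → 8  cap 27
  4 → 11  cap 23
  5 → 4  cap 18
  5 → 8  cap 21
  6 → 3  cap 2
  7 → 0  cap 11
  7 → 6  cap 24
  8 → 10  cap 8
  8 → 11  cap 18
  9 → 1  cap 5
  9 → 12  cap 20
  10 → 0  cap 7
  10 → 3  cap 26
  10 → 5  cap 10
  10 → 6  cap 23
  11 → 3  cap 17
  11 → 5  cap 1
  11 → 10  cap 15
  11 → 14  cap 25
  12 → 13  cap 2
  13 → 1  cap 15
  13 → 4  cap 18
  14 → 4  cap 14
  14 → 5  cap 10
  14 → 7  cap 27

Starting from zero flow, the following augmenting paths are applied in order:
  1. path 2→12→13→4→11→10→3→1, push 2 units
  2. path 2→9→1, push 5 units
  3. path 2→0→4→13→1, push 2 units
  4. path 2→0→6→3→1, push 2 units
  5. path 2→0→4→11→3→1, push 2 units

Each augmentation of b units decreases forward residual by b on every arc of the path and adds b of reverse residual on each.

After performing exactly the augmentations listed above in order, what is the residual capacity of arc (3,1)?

after path 1 (2→12→13→4→11→10→3→1, push 2): res(3,1)=25
after path 2 (2→9→1, push 5): res(3,1)=25
after path 3 (2→0→4→13→1, push 2): res(3,1)=25
after path 4 (2→0→6→3→1, push 2): res(3,1)=23
after path 5 (2→0→4→11→3→1, push 2): res(3,1)=21

Residual capacity of (3,1): 21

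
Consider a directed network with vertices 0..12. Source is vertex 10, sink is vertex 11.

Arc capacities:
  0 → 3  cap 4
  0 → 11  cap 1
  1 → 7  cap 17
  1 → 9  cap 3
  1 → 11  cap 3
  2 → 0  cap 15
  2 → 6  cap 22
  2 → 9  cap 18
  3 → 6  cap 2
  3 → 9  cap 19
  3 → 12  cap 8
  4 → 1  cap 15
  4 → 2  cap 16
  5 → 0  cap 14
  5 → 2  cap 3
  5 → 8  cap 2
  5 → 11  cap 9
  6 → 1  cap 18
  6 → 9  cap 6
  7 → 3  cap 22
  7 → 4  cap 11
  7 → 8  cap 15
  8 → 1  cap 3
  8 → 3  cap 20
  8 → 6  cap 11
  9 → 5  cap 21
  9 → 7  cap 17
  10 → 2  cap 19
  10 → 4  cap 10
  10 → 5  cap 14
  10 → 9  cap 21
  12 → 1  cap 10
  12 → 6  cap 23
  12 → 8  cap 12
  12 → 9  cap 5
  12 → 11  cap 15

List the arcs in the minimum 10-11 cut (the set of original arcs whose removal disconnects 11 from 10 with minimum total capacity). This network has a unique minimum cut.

Min-cut arcs: {(0,11), (1,11), (3,12), (5,11)} (total capacity 21)

augment #1: 10→5→11 push 9
augment #2: 10→2→0→11 push 1
augment #3: 10→4→1→11 push 3
augment #4: 10→2→0→3→12→11 push 4
augment #5: 10→5→8→3→12→11 push 2
augment #6: 10→9→7→3→12→11 push 2
max flow = 21; residual-reachable set from 10 gives S-side
cut edges (S→T): {(0,11), (1,11), (3,12), (5,11)} total cap 21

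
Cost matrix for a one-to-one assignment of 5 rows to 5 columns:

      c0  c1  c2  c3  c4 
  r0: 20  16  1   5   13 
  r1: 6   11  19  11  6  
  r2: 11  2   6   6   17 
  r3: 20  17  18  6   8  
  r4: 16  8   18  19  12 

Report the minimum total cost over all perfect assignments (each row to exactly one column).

optimal assignment: row0→col2 (cost 1), row1→col0 (cost 6), row2→col1 (cost 2), row3→col3 (cost 6), row4→col4 (cost 12)
total = 1 + 6 + 2 + 6 + 12 = 27

Minimum assignment cost: 27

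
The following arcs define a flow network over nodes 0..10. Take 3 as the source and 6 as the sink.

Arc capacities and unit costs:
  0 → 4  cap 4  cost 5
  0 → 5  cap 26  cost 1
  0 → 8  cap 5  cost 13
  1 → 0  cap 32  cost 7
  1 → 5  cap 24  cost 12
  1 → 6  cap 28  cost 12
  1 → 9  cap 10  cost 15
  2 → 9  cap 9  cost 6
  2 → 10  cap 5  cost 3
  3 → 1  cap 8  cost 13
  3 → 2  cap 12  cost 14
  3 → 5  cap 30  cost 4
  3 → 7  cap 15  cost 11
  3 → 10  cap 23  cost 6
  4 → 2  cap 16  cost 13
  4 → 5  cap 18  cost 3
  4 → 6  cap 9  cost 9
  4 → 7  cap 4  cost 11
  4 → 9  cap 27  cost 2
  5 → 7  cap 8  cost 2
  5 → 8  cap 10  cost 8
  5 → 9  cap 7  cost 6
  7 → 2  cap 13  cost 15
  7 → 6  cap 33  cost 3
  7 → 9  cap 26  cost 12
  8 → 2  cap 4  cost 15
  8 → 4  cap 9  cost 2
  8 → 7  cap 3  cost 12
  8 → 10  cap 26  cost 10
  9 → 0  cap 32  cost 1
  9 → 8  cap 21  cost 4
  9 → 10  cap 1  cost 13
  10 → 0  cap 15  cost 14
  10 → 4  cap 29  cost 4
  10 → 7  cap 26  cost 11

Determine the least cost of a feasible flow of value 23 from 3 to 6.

Minimum cost for 23 units: 282

shortest-cost path #1: 3→5→7→6 push 8 @ unit cost 9 (adds 72)
shortest-cost path #2: 3→7→6 push 15 @ unit cost 14 (adds 210)
total cost = 282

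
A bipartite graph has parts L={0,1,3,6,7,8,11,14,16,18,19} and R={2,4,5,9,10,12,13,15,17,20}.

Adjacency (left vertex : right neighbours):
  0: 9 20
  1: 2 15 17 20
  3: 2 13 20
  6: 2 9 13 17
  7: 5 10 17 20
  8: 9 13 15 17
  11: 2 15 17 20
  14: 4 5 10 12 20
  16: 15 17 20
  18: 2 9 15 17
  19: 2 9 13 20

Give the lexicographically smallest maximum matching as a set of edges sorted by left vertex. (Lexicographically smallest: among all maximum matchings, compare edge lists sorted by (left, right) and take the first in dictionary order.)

Lex-smallest maximum matching: {(0,9), (1,2), (3,13), (6,17), (7,5), (8,15), (11,20), (14,4)}

|M| = 8 (so the lex-smallest maximum matching has 8 edges)
process left vertices in ascending order; for each, take the smallest-labelled available neighbour that still permits 8 edges overall, or leave it unmatched if none does
lex-smallest matching: {0-9, 1-2, 3-13, 6-17, 7-5, 8-15, 11-20, 14-4}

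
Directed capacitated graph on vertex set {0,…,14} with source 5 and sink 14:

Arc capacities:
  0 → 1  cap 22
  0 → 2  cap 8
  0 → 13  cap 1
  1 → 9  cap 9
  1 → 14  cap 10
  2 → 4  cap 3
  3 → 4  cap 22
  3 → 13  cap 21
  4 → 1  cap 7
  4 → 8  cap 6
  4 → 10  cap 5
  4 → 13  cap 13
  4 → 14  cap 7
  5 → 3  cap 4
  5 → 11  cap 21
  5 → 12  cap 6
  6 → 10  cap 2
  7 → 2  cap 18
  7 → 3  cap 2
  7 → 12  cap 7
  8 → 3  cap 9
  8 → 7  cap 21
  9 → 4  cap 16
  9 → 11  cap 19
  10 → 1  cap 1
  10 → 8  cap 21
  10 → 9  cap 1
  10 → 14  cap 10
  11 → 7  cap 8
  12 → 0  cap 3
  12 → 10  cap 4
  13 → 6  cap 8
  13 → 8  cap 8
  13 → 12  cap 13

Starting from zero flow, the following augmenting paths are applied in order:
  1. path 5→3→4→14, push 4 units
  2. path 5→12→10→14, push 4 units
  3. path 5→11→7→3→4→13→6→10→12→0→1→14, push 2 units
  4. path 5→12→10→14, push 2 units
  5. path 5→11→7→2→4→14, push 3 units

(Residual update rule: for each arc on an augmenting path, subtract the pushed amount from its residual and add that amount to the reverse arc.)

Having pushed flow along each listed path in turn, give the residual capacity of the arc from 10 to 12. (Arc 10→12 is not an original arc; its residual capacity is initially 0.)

after path 1 (5→3→4→14, push 4): res(10,12)=0
after path 2 (5→12→10→14, push 4): res(10,12)=4
after path 3 (5→11→7→3→4→13→6→10→12→0→1→14, push 2): res(10,12)=2
after path 4 (5→12→10→14, push 2): res(10,12)=4
after path 5 (5→11→7→2→4→14, push 3): res(10,12)=4

Residual capacity of (10,12): 4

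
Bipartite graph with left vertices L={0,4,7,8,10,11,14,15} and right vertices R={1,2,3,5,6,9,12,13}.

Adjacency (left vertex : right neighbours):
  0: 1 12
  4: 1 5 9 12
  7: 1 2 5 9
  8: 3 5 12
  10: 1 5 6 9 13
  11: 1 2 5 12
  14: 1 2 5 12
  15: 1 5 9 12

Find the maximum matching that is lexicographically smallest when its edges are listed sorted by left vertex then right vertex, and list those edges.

Lex-smallest maximum matching: {(0,1), (4,5), (7,2), (8,3), (10,6), (11,12), (15,9)}

|M| = 7 (so the lex-smallest maximum matching has 7 edges)
process left vertices in ascending order; for each, take the smallest-labelled available neighbour that still permits 7 edges overall, or leave it unmatched if none does
lex-smallest matching: {0-1, 4-5, 7-2, 8-3, 10-6, 11-12, 15-9}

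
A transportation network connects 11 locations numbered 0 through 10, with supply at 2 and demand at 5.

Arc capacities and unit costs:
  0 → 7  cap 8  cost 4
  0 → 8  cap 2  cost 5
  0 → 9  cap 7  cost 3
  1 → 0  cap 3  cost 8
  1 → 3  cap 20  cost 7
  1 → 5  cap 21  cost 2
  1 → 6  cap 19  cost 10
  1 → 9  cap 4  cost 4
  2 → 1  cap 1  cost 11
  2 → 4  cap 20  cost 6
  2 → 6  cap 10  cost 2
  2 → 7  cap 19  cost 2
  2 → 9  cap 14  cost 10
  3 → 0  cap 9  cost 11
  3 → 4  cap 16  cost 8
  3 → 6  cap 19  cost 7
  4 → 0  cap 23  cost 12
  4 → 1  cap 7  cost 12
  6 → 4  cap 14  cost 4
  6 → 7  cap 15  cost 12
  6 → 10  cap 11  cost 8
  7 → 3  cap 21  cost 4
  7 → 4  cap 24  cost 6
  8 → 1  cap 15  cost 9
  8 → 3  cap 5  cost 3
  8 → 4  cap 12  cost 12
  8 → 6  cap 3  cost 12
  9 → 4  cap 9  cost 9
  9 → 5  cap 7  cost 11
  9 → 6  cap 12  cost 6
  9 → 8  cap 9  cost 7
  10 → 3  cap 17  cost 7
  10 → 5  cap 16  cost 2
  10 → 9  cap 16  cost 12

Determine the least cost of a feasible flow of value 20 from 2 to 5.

Minimum cost for 20 units: 315

shortest-cost path #1: 2→6→10→5 push 10 @ unit cost 12 (adds 120)
shortest-cost path #2: 2→1→5 push 1 @ unit cost 13 (adds 13)
shortest-cost path #3: 2→4→1→5 push 7 @ unit cost 20 (adds 140)
shortest-cost path #4: 2→9→5 push 2 @ unit cost 21 (adds 42)
total cost = 315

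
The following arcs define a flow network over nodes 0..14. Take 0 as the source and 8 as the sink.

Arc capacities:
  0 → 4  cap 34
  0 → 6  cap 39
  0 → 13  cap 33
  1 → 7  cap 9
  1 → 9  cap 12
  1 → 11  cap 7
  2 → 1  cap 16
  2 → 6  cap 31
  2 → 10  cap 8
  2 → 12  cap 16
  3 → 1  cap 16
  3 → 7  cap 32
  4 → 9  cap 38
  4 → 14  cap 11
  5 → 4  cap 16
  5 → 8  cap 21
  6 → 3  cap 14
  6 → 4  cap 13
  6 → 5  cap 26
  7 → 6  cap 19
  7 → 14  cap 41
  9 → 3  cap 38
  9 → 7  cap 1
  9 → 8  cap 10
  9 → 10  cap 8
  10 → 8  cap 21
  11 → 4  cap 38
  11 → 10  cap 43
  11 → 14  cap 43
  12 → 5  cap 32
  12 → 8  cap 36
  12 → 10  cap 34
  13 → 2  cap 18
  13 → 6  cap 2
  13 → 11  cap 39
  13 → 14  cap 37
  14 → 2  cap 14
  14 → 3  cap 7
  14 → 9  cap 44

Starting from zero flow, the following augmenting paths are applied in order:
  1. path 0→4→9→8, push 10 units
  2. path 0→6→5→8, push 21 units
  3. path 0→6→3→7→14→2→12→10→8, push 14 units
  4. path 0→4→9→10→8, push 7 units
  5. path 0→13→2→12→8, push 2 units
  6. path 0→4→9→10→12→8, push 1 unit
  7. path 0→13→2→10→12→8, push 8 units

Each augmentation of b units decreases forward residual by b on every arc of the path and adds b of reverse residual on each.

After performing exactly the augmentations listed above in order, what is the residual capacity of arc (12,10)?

after path 1 (0→4→9→8, push 10): res(12,10)=34
after path 2 (0→6→5→8, push 21): res(12,10)=34
after path 3 (0→6→3→7→14→2→12→10→8, push 14): res(12,10)=20
after path 4 (0→4→9→10→8, push 7): res(12,10)=20
after path 5 (0→13→2→12→8, push 2): res(12,10)=20
after path 6 (0→4→9→10→12→8, push 1): res(12,10)=21
after path 7 (0→13→2→10→12→8, push 8): res(12,10)=29

Residual capacity of (12,10): 29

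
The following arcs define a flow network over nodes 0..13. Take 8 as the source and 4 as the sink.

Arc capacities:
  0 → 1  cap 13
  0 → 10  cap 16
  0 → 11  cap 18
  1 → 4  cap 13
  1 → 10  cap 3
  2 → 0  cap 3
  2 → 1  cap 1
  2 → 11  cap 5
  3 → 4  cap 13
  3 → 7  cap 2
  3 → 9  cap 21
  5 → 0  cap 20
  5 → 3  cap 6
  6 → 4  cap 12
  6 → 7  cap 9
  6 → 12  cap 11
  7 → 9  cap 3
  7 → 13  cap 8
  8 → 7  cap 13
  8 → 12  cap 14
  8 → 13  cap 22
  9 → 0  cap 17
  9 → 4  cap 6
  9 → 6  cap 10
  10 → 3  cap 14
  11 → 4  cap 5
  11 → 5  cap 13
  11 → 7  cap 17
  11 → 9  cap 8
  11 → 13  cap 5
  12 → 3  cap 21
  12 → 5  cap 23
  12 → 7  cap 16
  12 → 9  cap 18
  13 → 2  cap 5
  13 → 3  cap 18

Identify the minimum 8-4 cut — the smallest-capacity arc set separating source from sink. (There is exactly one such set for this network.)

Min-cut arcs: {(7,9), (8,12), (13,2), (13,3)} (total capacity 40)

augment #1: 8→7→9→4 push 3
augment #2: 8→12→3→4 push 13
augment #3: 8→12→9→4 push 1
augment #4: 8→13→2→1→4 push 1
augment #5: 8→13→2→11→4 push 4
augment #6: 8→13→3→9→4 push 2
augment #7: 8→13→3→9→6→4 push 10
augment #8: 8→13→3→9→0→1→4 push 5
augment #9: 8→7→13→3→9→0→1→4 push 1
max flow = 40; residual-reachable set from 8 gives S-side
cut edges (S→T): {(7,9), (8,12), (13,2), (13,3)} total cap 40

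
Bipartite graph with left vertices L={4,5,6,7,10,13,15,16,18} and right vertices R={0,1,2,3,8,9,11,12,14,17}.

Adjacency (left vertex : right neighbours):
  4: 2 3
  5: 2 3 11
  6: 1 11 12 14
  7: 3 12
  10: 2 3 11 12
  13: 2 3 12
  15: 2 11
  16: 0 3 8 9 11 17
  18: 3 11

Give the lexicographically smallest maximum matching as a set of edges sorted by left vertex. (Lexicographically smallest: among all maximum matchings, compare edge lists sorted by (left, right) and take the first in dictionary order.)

|M| = 6 (so the lex-smallest maximum matching has 6 edges)
process left vertices in ascending order; for each, take the smallest-labelled available neighbour that still permits 6 edges overall, or leave it unmatched if none does
lex-smallest matching: {4-2, 5-3, 6-1, 7-12, 10-11, 16-0}

Lex-smallest maximum matching: {(4,2), (5,3), (6,1), (7,12), (10,11), (16,0)}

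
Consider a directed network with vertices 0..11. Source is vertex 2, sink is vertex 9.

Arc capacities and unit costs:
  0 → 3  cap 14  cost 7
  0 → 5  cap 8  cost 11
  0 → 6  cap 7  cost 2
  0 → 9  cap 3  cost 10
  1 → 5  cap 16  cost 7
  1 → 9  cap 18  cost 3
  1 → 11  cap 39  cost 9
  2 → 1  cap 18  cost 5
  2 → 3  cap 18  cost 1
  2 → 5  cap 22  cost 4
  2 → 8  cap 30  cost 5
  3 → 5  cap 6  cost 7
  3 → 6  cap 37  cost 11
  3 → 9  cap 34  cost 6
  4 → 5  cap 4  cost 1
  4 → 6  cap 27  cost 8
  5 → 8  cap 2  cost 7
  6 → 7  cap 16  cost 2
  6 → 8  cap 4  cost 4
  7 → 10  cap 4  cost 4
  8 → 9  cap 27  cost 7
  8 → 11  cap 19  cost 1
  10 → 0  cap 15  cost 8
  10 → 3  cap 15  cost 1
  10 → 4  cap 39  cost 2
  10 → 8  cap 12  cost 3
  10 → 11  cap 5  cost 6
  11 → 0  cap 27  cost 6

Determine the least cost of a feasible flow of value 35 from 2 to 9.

Minimum cost for 35 units: 262

shortest-cost path #1: 2→3→9 push 18 @ unit cost 7 (adds 126)
shortest-cost path #2: 2→1→9 push 17 @ unit cost 8 (adds 136)
total cost = 262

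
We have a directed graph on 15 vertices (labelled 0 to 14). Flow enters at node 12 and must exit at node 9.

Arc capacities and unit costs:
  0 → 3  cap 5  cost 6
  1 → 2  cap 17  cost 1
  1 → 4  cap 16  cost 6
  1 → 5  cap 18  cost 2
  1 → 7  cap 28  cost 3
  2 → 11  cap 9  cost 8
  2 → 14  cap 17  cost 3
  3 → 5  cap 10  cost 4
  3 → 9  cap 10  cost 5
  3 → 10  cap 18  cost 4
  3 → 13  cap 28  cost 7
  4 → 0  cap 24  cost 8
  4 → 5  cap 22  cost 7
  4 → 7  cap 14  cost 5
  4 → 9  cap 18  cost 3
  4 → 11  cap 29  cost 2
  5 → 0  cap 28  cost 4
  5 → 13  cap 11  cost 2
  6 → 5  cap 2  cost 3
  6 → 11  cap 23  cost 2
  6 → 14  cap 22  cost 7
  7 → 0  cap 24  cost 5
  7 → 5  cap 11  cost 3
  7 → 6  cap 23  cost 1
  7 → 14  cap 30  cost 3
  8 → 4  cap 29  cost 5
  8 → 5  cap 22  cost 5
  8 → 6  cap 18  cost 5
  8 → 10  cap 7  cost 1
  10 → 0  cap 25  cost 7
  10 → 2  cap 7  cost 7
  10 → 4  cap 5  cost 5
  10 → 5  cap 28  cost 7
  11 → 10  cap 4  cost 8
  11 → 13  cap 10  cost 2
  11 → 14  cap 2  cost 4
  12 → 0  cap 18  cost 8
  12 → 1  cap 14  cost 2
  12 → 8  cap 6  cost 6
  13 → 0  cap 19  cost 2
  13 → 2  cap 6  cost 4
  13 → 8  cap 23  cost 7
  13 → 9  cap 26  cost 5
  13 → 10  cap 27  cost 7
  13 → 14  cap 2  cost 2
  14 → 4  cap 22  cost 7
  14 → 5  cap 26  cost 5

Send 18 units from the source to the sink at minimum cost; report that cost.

Minimum cost for 18 units: 210

shortest-cost path #1: 12→1→4→9 push 14 @ unit cost 11 (adds 154)
shortest-cost path #2: 12→8→4→9 push 4 @ unit cost 14 (adds 56)
total cost = 210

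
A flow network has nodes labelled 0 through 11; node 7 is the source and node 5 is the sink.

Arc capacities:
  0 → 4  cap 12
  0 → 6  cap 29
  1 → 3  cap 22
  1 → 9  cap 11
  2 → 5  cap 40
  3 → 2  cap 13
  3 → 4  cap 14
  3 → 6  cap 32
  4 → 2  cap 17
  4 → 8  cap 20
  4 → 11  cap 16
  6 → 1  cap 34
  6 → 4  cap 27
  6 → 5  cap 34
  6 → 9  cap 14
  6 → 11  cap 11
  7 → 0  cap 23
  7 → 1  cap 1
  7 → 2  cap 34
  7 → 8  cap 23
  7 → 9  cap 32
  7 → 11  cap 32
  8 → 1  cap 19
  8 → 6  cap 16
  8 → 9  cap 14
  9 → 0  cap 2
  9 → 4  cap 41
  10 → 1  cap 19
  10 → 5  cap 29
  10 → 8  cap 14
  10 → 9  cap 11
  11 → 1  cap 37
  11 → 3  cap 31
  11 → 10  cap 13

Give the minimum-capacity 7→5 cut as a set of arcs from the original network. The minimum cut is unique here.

augment #1: 7→2→5 push 34
augment #2: 7→0→6→5 push 23
augment #3: 7→8→6→5 push 11
augment #4: 7→11→10→5 push 13
augment #5: 7→1→3→2→5 push 1
augment #6: 7→9→4→2→5 push 5
max flow = 87; residual-reachable set from 7 gives S-side
cut edges (S→T): {(2,5), (6,5), (11,10)} total cap 87

Min-cut arcs: {(2,5), (6,5), (11,10)} (total capacity 87)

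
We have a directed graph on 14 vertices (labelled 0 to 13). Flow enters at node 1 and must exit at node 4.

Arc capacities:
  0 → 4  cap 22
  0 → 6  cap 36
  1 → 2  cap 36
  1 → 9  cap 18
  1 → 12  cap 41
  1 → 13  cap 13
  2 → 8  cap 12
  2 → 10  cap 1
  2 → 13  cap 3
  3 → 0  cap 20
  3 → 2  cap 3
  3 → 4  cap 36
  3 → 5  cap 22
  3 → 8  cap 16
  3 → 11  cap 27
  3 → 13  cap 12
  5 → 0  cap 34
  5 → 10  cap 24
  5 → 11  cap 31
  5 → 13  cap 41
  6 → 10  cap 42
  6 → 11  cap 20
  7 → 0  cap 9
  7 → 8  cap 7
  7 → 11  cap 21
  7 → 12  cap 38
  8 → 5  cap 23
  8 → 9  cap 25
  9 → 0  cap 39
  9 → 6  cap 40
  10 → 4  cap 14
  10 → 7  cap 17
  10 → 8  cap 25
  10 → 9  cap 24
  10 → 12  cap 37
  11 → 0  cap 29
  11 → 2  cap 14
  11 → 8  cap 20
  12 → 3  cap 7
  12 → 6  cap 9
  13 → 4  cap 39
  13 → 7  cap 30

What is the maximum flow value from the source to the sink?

Maximum flow value: 63

augment #1: 1→13→4 bottleneck 13, total now 13
augment #2: 1→2→10→4 bottleneck 1, total now 14
augment #3: 1→2→13→4 bottleneck 3, total now 17
augment #4: 1→9→0→4 bottleneck 18, total now 35
augment #5: 1→12→3→4 bottleneck 7, total now 42
augment #6: 1→12→6→10→4 bottleneck 9, total now 51
augment #7: 1→2→8→5→0→4 bottleneck 4, total now 55
augment #8: 1→2→8→5→10→4 bottleneck 4, total now 59
augment #9: 1→2→8→5→13→4 bottleneck 4, total now 63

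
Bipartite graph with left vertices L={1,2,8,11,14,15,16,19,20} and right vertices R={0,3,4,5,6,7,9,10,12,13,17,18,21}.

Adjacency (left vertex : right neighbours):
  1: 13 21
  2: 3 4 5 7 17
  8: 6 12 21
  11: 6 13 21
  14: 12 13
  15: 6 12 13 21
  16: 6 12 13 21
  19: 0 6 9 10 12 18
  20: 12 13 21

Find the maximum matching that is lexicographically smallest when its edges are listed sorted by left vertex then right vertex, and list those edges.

|M| = 6 (so the lex-smallest maximum matching has 6 edges)
process left vertices in ascending order; for each, take the smallest-labelled available neighbour that still permits 6 edges overall, or leave it unmatched if none does
lex-smallest matching: {1-13, 2-3, 8-6, 11-21, 14-12, 19-0}

Lex-smallest maximum matching: {(1,13), (2,3), (8,6), (11,21), (14,12), (19,0)}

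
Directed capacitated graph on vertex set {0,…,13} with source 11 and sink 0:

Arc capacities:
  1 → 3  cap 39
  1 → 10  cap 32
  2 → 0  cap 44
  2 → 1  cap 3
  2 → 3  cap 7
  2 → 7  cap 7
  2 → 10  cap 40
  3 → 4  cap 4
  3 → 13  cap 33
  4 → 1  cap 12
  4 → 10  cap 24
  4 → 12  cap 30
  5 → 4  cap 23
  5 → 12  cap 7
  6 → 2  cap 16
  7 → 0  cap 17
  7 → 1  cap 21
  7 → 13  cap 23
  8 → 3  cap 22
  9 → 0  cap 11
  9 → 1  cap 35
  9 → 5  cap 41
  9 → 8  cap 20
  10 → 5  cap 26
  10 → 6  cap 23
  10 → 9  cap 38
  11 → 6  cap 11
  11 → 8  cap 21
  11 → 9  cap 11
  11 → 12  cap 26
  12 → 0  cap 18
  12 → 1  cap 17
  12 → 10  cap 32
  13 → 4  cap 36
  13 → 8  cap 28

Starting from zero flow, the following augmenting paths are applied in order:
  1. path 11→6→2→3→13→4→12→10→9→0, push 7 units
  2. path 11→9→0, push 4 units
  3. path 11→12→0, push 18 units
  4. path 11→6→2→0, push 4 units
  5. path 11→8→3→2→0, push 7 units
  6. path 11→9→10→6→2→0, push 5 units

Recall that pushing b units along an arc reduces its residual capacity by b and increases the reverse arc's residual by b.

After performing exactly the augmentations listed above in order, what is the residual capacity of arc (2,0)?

Residual capacity of (2,0): 28

after path 1 (11→6→2→3→13→4→12→10→9→0, push 7): res(2,0)=44
after path 2 (11→9→0, push 4): res(2,0)=44
after path 3 (11→12→0, push 18): res(2,0)=44
after path 4 (11→6→2→0, push 4): res(2,0)=40
after path 5 (11→8→3→2→0, push 7): res(2,0)=33
after path 6 (11→9→10→6→2→0, push 5): res(2,0)=28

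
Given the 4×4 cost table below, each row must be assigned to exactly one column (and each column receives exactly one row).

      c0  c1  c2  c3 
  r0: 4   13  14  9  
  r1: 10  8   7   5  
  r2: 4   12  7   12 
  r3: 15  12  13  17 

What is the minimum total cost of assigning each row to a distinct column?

Minimum assignment cost: 28

optimal assignment: row0→col0 (cost 4), row1→col3 (cost 5), row2→col2 (cost 7), row3→col1 (cost 12)
total = 4 + 5 + 7 + 12 = 28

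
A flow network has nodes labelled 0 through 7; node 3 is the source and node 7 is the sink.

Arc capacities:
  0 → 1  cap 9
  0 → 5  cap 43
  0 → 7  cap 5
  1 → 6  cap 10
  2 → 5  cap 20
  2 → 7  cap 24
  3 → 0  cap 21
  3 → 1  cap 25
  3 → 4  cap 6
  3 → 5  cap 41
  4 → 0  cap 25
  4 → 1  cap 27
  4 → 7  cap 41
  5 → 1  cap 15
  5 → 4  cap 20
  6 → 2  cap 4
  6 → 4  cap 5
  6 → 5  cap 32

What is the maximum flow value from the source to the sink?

Maximum flow value: 40

augment #1: 3→0→7 bottleneck 5, total now 5
augment #2: 3→4→7 bottleneck 6, total now 11
augment #3: 3→5→4→7 bottleneck 20, total now 31
augment #4: 3→1→6→2→7 bottleneck 4, total now 35
augment #5: 3→1→6→4→7 bottleneck 5, total now 40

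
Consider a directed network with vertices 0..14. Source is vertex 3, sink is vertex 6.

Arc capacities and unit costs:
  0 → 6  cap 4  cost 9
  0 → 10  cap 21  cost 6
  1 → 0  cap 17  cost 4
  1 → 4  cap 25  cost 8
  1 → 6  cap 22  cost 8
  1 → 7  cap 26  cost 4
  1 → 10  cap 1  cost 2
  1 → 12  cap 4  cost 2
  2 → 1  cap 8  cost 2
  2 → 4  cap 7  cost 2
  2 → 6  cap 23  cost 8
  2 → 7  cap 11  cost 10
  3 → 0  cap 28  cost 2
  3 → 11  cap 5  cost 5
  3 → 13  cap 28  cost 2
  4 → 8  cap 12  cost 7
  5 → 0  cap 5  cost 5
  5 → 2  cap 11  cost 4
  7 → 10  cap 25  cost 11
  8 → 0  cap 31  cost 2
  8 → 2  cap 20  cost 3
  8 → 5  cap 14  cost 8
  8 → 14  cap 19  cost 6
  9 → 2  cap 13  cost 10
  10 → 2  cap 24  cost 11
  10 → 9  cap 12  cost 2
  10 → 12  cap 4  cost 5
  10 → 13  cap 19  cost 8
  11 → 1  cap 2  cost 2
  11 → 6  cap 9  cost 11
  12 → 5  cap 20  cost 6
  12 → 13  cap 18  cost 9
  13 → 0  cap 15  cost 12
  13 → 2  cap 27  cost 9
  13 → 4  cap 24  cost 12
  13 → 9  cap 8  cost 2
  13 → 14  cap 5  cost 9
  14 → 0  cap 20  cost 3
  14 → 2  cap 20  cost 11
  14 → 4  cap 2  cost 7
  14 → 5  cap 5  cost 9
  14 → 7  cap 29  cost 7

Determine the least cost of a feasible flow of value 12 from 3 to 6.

shortest-cost path #1: 3→0→6 push 4 @ unit cost 11 (adds 44)
shortest-cost path #2: 3→11→1→6 push 2 @ unit cost 15 (adds 30)
shortest-cost path #3: 3→11→6 push 3 @ unit cost 16 (adds 48)
shortest-cost path #4: 3→13→2→6 push 3 @ unit cost 19 (adds 57)
total cost = 179

Minimum cost for 12 units: 179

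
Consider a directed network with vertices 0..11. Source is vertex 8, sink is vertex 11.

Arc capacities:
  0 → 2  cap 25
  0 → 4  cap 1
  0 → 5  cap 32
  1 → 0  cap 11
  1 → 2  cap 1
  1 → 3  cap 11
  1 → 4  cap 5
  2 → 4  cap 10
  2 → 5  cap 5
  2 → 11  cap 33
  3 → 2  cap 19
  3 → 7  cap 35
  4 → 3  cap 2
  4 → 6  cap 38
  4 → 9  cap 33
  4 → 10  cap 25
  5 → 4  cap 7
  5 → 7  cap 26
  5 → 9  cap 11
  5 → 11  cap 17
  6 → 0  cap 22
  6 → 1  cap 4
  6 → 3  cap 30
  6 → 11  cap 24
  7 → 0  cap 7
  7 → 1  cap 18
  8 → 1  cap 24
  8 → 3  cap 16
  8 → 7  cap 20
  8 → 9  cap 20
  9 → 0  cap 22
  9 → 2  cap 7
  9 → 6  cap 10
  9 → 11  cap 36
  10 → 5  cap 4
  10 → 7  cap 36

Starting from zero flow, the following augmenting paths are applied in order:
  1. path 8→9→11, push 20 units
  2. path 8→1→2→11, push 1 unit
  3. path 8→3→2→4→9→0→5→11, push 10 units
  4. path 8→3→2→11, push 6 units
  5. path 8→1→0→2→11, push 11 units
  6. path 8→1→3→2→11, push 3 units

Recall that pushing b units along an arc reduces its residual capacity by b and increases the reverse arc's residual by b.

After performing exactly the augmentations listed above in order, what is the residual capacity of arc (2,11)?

after path 1 (8→9→11, push 20): res(2,11)=33
after path 2 (8→1→2→11, push 1): res(2,11)=32
after path 3 (8→3→2→4→9→0→5→11, push 10): res(2,11)=32
after path 4 (8→3→2→11, push 6): res(2,11)=26
after path 5 (8→1→0→2→11, push 11): res(2,11)=15
after path 6 (8→1→3→2→11, push 3): res(2,11)=12

Residual capacity of (2,11): 12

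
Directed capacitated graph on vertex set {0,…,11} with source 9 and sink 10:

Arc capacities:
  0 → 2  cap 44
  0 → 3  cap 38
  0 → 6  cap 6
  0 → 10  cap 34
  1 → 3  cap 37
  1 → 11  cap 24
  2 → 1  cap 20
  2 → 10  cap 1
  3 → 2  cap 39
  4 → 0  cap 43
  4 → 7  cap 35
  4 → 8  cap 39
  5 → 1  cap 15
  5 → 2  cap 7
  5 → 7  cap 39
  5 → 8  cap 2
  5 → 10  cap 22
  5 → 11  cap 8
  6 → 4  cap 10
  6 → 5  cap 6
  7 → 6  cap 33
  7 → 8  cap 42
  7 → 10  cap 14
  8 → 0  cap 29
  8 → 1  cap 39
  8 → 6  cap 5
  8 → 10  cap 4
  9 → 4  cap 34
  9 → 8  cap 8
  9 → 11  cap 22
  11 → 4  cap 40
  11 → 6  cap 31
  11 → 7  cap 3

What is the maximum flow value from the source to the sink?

augment #1: 9→8→10 bottleneck 4, total now 4
augment #2: 9→4→0→10 bottleneck 34, total now 38
augment #3: 9→11→7→10 bottleneck 3, total now 41
augment #4: 9→8→0→2→10 bottleneck 1, total now 42
augment #5: 9→8→6→5→10 bottleneck 3, total now 45
augment #6: 9→11→4→7→10 bottleneck 11, total now 56
augment #7: 9→11→6→5→10 bottleneck 3, total now 59

Maximum flow value: 59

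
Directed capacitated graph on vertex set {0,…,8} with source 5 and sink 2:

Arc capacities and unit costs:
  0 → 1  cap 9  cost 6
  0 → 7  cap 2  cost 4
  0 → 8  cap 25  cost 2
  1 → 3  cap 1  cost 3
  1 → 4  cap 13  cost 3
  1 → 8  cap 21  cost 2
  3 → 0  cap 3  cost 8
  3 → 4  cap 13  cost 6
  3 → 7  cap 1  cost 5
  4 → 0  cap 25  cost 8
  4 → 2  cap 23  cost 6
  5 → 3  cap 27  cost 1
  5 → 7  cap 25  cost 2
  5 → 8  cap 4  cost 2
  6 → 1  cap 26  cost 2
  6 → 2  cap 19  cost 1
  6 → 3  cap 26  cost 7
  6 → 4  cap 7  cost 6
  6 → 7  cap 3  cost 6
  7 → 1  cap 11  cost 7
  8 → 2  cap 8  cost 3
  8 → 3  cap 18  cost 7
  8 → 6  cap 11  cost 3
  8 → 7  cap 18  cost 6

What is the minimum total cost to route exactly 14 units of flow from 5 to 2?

shortest-cost path #1: 5→8→2 push 4 @ unit cost 5 (adds 20)
shortest-cost path #2: 5→3→4→2 push 10 @ unit cost 13 (adds 130)
total cost = 150

Minimum cost for 14 units: 150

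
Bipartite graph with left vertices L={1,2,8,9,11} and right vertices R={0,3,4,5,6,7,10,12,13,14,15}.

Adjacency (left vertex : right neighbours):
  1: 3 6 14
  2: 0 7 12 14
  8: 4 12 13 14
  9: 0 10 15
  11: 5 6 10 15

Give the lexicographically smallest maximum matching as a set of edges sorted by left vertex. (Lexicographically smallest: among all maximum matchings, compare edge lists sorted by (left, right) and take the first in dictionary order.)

Lex-smallest maximum matching: {(1,3), (2,0), (8,4), (9,10), (11,5)}

|M| = 5 (so the lex-smallest maximum matching has 5 edges)
process left vertices in ascending order; for each, take the smallest-labelled available neighbour that still permits 5 edges overall, or leave it unmatched if none does
lex-smallest matching: {1-3, 2-0, 8-4, 9-10, 11-5}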